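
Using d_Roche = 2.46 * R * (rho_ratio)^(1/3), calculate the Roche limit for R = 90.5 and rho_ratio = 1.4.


d_Roche = 2.46 * 90.5 * 1.4^(1/3) = 249.0537

249.0537


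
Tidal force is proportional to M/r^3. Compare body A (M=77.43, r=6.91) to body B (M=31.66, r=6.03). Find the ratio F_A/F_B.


Ratio = (M1/r1^3) / (M2/r2^3) = (77.43/6.91^3) / (31.66/6.03^3) = 1.6252

1.6252


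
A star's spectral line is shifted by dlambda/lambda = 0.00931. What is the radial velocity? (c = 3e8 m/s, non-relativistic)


v = (dlambda/lambda) * c = 0.00931 * 3e8 = 2.793e+06

2.793e+06 m/s


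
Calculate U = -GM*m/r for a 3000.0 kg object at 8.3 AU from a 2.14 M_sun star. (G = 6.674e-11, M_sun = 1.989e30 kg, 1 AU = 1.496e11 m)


M = 2.14 * 1.989e30 kg = 4.25646e+30 kg; r = 8.3 AU * 1.496e11 m/AU = 1.24168e+12 m. U = -GM*m/r = -(6.674e-11 * 4.25646e+30 * 3000.0) / 1.24168e+12 = -6.864e+11

-6.864e+11 J


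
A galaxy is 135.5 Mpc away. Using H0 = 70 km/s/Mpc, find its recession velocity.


v = H0 * d = 70 * 135.5 = 9485.0

9485.0 km/s


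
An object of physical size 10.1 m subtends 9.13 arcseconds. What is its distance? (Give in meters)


D = size / theta_rad, theta_rad = 9.13 * pi/(180*3600) = 4.426e-05, D = 228179.0299

228179.0299 m


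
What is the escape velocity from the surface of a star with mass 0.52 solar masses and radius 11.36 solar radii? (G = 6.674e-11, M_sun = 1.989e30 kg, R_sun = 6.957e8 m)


M = 0.52 * 1.989e30 kg = 1.03428e+30 kg; R = 11.36 * 6.957e8 m = 7.903152e+09 m. v_esc = sqrt(2GM/R) = sqrt(2 * 6.674e-11 * 1.03428e+30 / 7.903152e+09) = 132168.206

132168.206 m/s


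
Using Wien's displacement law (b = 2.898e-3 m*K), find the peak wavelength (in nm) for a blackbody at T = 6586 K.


lam_max = b / T = 2.898e-3 / 6586 = 4.400e-07 m = 440.0243 nm

440.0243 nm


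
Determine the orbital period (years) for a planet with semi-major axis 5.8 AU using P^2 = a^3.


P = a^(3/2) = 5.8^1.5 = 13.9682

13.9682 years


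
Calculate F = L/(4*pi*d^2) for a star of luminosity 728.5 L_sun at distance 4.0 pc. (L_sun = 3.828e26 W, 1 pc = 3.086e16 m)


F = L / (4*pi*d^2) = 2.789e+29 / (4*pi*(1.234e+17)^2) = 1.456e-06

1.456e-06 W/m^2


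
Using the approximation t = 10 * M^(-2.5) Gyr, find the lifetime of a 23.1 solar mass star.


t = 10 * M^(-2.5) = 10 * 23.1^(-2.5) = 0.0039

0.0039 Gyr


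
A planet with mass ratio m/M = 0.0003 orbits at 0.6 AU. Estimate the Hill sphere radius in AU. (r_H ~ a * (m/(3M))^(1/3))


r_H = a * (m/3M)^(1/3) = 0.6 * (0.0003/3)^(1/3) = 0.0278

0.0278 AU


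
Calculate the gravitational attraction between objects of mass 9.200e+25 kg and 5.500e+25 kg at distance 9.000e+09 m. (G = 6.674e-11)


F = G*m1*m2/r^2 = 6.674e-11 * 9.200e+25 * 5.500e+25 / (9.000e+09)^2 = 6.674e-11 * 5.060e+51 / 8.100e+19 = 4.169e+21

4.169e+21 N


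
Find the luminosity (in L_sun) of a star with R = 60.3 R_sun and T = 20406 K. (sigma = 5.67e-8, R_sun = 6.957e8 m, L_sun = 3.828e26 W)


R = 60.3 * 6.957e8 m = 4.195071e+10 m. L = 4*pi*R^2*sigma*T^4 = 4*pi*(4.195071e+10)^2 * 5.67e-8 * 20406^4 = 2.174217981e+32 W. L/L_sun = 2.174217981e+32 / 3.828e26 = 567977.5291

567977.5291 L_sun


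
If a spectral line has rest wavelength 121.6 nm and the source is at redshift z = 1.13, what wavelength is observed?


lam_obs = lam_emit * (1 + z) = 121.6 * (1 + 1.13) = 259.008

259.008 nm


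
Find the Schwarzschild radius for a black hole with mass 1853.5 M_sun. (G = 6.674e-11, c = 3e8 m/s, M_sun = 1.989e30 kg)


M = 1853.5 * 1.989e30 kg = 3.6866115e+33 kg. rs = 2GM/c^2 = 2 * 6.674e-11 * 3.6866115e+33 / (3e8)^2 = 5.468e+06

5.468e+06 m


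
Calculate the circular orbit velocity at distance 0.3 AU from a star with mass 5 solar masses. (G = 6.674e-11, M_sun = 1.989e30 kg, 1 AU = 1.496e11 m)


v = sqrt(GM/r) = sqrt(6.674e-11 * 9.945e+30 / 4.488e+10) = 121609.939

121609.939 m/s


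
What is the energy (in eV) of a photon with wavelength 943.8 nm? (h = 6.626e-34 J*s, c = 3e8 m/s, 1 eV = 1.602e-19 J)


E = hc/lambda = 6.626e-34 * 3e8 / 9.438e-07 = 2.106e-19 J = 1.3147 eV

1.3147 eV


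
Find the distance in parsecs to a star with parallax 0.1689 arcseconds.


d = 1/p = 1/0.1689 = 5.9207

5.9207 pc


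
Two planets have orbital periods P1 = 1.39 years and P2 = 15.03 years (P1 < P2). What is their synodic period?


1/P_syn = |1/P1 - 1/P2| = |1/1.39 - 1/15.03| => P_syn = 1.5316

1.5316 years


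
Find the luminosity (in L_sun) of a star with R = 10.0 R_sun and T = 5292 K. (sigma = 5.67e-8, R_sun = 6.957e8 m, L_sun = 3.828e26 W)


R = 10.0 * 6.957e8 m = 6.957e+09 m. L = 4*pi*R^2*sigma*T^4 = 4*pi*(6.957e+09)^2 * 5.67e-8 * 5292^4 = 2.70468238e+28 W. L/L_sun = 2.70468238e+28 / 3.828e26 = 70.6552

70.6552 L_sun


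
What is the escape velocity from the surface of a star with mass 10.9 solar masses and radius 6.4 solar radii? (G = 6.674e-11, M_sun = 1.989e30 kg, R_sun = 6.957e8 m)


M = 10.9 * 1.989e30 kg = 2.16801e+31 kg; R = 6.4 * 6.957e8 m = 4.45248e+09 m. v_esc = sqrt(2GM/R) = sqrt(2 * 6.674e-11 * 2.16801e+31 / 4.45248e+09) = 806190.6386

806190.6386 m/s


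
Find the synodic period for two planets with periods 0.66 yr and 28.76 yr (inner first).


1/P_syn = |1/P1 - 1/P2| = |1/0.66 - 1/28.76| => P_syn = 0.6755

0.6755 years


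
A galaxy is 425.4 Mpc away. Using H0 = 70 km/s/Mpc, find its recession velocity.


v = H0 * d = 70 * 425.4 = 29778.0

29778.0 km/s


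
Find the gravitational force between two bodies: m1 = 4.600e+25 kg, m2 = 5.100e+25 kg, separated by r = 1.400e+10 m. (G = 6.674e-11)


F = G*m1*m2/r^2 = 6.674e-11 * 4.600e+25 * 5.100e+25 / (1.400e+10)^2 = 6.674e-11 * 2.346e+51 / 1.960e+20 = 7.988e+20

7.988e+20 N


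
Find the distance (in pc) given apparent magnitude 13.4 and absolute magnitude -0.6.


d = 10^((m - M + 5)/5) = 10^((13.4 - -0.6 + 5)/5) = 6309.5734

6309.5734 pc


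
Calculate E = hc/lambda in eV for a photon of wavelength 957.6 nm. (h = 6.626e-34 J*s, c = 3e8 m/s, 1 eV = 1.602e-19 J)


E = hc/lambda = 6.626e-34 * 3e8 / 9.576e-07 = 2.076e-19 J = 1.2958 eV

1.2958 eV


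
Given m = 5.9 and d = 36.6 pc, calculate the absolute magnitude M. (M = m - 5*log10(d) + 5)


M = m - 5*log10(d) + 5 = 5.9 - 5*log10(36.6) + 5 = 3.0826

3.0826


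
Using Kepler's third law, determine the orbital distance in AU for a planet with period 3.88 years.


a = P^(2/3) = 3.88^(2/3) = 2.4692

2.4692 AU


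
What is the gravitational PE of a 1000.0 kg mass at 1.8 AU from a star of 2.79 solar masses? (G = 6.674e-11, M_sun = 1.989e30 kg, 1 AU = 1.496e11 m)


M = 2.79 * 1.989e30 kg = 5.54931e+30 kg; r = 1.8 AU * 1.496e11 m/AU = 2.6928e+11 m. U = -GM*m/r = -(6.674e-11 * 5.54931e+30 * 1000.0) / 2.6928e+11 = -1.375e+12

-1.375e+12 J


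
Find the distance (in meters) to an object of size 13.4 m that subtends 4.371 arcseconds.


D = size / theta_rad, theta_rad = 4.371 * pi/(180*3600) = 2.119e-05, D = 632337.7725

632337.7725 m


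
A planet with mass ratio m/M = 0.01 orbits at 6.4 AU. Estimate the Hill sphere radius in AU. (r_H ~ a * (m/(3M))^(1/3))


r_H = a * (m/3M)^(1/3) = 6.4 * (0.01/3)^(1/3) = 0.956

0.956 AU


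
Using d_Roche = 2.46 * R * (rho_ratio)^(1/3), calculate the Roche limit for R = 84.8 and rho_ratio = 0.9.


d_Roche = 2.46 * 84.8 * 0.9^(1/3) = 201.4088

201.4088


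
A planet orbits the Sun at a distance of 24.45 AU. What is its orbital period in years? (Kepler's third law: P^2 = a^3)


P = a^(3/2) = 24.45^1.5 = 120.8978

120.8978 years


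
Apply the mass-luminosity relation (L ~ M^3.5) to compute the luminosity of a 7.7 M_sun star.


L/L_sun = (M/M_sun)^3.5 = 7.7^3.5 = 1266.8277

1266.8277 L_sun


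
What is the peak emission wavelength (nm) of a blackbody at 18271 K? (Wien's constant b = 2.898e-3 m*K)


lam_max = b / T = 2.898e-3 / 18271 = 1.586e-07 m = 158.612 nm

158.612 nm


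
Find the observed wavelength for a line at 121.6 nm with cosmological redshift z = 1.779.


lam_obs = lam_emit * (1 + z) = 121.6 * (1 + 1.779) = 337.9264

337.9264 nm


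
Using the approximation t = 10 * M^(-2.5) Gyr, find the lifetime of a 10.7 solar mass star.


t = 10 * M^(-2.5) = 10 * 10.7^(-2.5) = 0.0267

0.0267 Gyr


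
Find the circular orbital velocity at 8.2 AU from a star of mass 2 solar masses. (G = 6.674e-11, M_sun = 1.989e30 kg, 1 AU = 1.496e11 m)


v = sqrt(GM/r) = sqrt(6.674e-11 * 3.978e+30 / 1.227e+12) = 14711.3581

14711.3581 m/s


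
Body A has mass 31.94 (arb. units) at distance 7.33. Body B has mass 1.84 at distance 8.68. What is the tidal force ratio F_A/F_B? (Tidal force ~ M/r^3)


Ratio = (M1/r1^3) / (M2/r2^3) = (31.94/7.33^3) / (1.84/8.68^3) = 28.8247

28.8247


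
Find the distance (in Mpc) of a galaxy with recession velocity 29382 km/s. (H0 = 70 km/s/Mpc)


d = v / H0 = 29382 / 70 = 419.7429

419.7429 Mpc


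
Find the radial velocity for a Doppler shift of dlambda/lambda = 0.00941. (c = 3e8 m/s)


v = (dlambda/lambda) * c = 0.00941 * 3e8 = 2.823e+06

2.823e+06 m/s


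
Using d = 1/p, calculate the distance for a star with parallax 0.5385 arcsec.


d = 1/p = 1/0.5385 = 1.857

1.857 pc


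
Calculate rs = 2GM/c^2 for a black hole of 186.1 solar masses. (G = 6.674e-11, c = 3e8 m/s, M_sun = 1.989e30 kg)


M = 186.1 * 1.989e30 kg = 3.701529e+32 kg. rs = 2GM/c^2 = 2 * 6.674e-11 * 3.701529e+32 / (3e8)^2 = 548977.8788

548977.8788 m


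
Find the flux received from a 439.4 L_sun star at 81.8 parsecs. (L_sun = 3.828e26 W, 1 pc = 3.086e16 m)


F = L / (4*pi*d^2) = 1.682e+29 / (4*pi*(2.524e+18)^2) = 2.101e-09

2.101e-09 W/m^2


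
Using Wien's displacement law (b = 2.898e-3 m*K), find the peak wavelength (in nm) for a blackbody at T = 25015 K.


lam_max = b / T = 2.898e-3 / 25015 = 1.159e-07 m = 115.8505 nm

115.8505 nm


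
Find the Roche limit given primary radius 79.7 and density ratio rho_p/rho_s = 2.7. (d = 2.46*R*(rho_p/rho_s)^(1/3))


d_Roche = 2.46 * 79.7 * 2.7^(1/3) = 273.0118

273.0118


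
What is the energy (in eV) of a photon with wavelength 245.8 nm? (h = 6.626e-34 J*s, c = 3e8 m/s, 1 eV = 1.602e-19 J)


E = hc/lambda = 6.626e-34 * 3e8 / 2.458e-07 = 8.087e-19 J = 5.0481 eV

5.0481 eV


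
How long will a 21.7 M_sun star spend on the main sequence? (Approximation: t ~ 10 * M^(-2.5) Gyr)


t = 10 * M^(-2.5) = 10 * 21.7^(-2.5) = 0.0046

0.0046 Gyr


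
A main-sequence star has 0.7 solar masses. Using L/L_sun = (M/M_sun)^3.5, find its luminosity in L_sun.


L/L_sun = (M/M_sun)^3.5 = 0.7^3.5 = 0.287

0.287 L_sun


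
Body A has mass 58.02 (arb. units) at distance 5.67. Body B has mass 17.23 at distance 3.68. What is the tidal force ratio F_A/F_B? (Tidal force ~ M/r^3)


Ratio = (M1/r1^3) / (M2/r2^3) = (58.02/5.67^3) / (17.23/3.68^3) = 0.9206

0.9206


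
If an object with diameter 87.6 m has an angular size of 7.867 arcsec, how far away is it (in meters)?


D = size / theta_rad, theta_rad = 7.867 * pi/(180*3600) = 3.814e-05, D = 2.297e+06

2.297e+06 m


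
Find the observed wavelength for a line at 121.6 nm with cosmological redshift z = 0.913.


lam_obs = lam_emit * (1 + z) = 121.6 * (1 + 0.913) = 232.6208

232.6208 nm


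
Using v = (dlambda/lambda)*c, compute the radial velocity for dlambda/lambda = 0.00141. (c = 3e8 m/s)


v = (dlambda/lambda) * c = 0.00141 * 3e8 = 423000.0

423000.0 m/s


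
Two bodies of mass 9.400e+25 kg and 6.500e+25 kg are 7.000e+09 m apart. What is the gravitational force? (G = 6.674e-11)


F = G*m1*m2/r^2 = 6.674e-11 * 9.400e+25 * 6.500e+25 / (7.000e+09)^2 = 6.674e-11 * 6.110e+51 / 4.900e+19 = 8.322e+21

8.322e+21 N


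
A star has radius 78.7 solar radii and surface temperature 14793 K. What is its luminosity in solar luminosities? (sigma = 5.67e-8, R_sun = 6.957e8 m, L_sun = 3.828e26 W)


R = 78.7 * 6.957e8 m = 5.475159e+10 m. L = 4*pi*R^2*sigma*T^4 = 4*pi*(5.475159e+10)^2 * 5.67e-8 * 14793^4 = 1.022848761e+32 W. L/L_sun = 1.022848761e+32 / 3.828e26 = 267201.8706

267201.8706 L_sun


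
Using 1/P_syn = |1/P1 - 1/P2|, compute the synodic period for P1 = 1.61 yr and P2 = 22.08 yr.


1/P_syn = |1/P1 - 1/P2| = |1/1.61 - 1/22.08| => P_syn = 1.7366

1.7366 years


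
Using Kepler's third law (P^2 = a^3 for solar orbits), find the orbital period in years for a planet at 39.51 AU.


P = a^(3/2) = 39.51^1.5 = 248.3479

248.3479 years


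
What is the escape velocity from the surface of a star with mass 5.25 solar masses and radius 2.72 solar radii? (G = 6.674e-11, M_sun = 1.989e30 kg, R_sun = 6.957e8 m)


M = 5.25 * 1.989e30 kg = 1.044225e+31 kg; R = 2.72 * 6.957e8 m = 1.892304e+09 m. v_esc = sqrt(2GM/R) = sqrt(2 * 6.674e-11 * 1.044225e+31 / 1.892304e+09) = 858241.8511

858241.8511 m/s


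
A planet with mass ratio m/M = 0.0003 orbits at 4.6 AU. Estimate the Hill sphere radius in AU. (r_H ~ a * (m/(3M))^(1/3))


r_H = a * (m/3M)^(1/3) = 4.6 * (0.0003/3)^(1/3) = 0.2135

0.2135 AU


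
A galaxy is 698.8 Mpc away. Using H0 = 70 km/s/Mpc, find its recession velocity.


v = H0 * d = 70 * 698.8 = 48916.0

48916.0 km/s


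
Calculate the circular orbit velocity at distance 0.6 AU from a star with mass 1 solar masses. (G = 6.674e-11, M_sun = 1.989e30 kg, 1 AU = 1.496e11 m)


v = sqrt(GM/r) = sqrt(6.674e-11 * 1.989e+30 / 8.976e+10) = 38456.4393

38456.4393 m/s


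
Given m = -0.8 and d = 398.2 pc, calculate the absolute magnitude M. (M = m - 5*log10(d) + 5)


M = m - 5*log10(d) + 5 = -0.8 - 5*log10(398.2) + 5 = -8.8005

-8.8005


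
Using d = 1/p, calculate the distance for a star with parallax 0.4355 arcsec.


d = 1/p = 1/0.4355 = 2.2962

2.2962 pc


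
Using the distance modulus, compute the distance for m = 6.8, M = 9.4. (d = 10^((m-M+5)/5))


d = 10^((m - M + 5)/5) = 10^((6.8 - 9.4 + 5)/5) = 3.02

3.02 pc


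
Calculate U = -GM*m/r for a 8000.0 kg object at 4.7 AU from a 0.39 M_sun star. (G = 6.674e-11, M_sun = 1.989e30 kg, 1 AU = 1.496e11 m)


M = 0.39 * 1.989e30 kg = 7.7571e+29 kg; r = 4.7 AU * 1.496e11 m/AU = 7.0312e+11 m. U = -GM*m/r = -(6.674e-11 * 7.7571e+29 * 8000.0) / 7.0312e+11 = -5.890e+11

-5.890e+11 J


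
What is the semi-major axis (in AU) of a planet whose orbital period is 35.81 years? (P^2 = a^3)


a = P^(2/3) = 35.81^(2/3) = 10.8643

10.8643 AU


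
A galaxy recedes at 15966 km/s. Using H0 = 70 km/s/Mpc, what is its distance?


d = v / H0 = 15966 / 70 = 228.0857

228.0857 Mpc


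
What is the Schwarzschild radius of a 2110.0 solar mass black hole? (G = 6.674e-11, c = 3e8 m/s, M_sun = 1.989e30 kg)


M = 2110.0 * 1.989e30 kg = 4.19679e+33 kg. rs = 2GM/c^2 = 2 * 6.674e-11 * 4.19679e+33 / (3e8)^2 = 6.224e+06

6.224e+06 m


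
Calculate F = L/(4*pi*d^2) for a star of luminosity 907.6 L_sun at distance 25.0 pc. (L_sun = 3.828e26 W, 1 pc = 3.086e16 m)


F = L / (4*pi*d^2) = 3.474e+29 / (4*pi*(7.715e+17)^2) = 4.645e-08

4.645e-08 W/m^2


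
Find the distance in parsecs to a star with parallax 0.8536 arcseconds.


d = 1/p = 1/0.8536 = 1.1715

1.1715 pc


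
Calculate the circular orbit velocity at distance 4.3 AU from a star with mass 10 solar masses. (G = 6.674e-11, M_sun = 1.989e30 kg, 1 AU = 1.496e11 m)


v = sqrt(GM/r) = sqrt(6.674e-11 * 1.989e+31 / 6.433e+11) = 45426.6246

45426.6246 m/s


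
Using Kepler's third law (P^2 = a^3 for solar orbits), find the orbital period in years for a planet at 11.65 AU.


P = a^(3/2) = 11.65^1.5 = 39.7639

39.7639 years


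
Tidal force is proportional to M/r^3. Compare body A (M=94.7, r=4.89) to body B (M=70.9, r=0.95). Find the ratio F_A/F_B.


Ratio = (M1/r1^3) / (M2/r2^3) = (94.7/4.89^3) / (70.9/0.95^3) = 0.0098

0.0098


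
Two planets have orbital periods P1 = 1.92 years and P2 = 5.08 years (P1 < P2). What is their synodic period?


1/P_syn = |1/P1 - 1/P2| = |1/1.92 - 1/5.08| => P_syn = 3.0866

3.0866 years


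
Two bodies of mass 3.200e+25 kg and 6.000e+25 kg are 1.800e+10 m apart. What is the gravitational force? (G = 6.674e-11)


F = G*m1*m2/r^2 = 6.674e-11 * 3.200e+25 * 6.000e+25 / (1.800e+10)^2 = 6.674e-11 * 1.920e+51 / 3.240e+20 = 3.955e+20

3.955e+20 N


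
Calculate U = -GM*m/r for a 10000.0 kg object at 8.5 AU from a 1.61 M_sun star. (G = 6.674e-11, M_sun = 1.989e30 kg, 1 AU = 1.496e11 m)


M = 1.61 * 1.989e30 kg = 3.20229e+30 kg; r = 8.5 AU * 1.496e11 m/AU = 1.2716e+12 m. U = -GM*m/r = -(6.674e-11 * 3.20229e+30 * 10000.0) / 1.2716e+12 = -1.681e+12

-1.681e+12 J


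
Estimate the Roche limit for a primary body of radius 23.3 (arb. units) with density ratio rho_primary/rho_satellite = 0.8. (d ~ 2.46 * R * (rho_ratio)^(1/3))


d_Roche = 2.46 * 23.3 * 0.8^(1/3) = 53.2093

53.2093


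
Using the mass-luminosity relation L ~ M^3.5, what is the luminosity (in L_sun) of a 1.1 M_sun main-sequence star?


L/L_sun = (M/M_sun)^3.5 = 1.1^3.5 = 1.396

1.396 L_sun


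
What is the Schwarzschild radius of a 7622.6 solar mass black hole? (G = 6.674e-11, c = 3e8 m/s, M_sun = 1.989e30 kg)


M = 7622.6 * 1.989e30 kg = 1.51613514e+34 kg. rs = 2GM/c^2 = 2 * 6.674e-11 * 1.51613514e+34 / (3e8)^2 = 2.249e+07

2.249e+07 m


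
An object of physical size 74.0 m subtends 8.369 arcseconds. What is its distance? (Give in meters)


D = size / theta_rad, theta_rad = 8.369 * pi/(180*3600) = 4.057e-05, D = 1.824e+06

1.824e+06 m


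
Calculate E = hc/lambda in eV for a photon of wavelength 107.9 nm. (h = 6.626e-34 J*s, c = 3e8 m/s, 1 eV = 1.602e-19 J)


E = hc/lambda = 6.626e-34 * 3e8 / 1.079e-07 = 1.842e-18 J = 11.4998 eV

11.4998 eV


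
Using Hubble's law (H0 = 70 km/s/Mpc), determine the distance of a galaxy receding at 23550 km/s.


d = v / H0 = 23550 / 70 = 336.4286

336.4286 Mpc


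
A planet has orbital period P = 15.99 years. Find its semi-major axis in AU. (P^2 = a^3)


a = P^(2/3) = 15.99^(2/3) = 6.347

6.347 AU


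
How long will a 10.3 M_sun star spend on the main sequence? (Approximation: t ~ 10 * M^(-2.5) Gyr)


t = 10 * M^(-2.5) = 10 * 10.3^(-2.5) = 0.0294

0.0294 Gyr


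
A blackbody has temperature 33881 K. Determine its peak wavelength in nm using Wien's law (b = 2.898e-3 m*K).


lam_max = b / T = 2.898e-3 / 33881 = 8.553e-08 m = 85.5347 nm

85.5347 nm


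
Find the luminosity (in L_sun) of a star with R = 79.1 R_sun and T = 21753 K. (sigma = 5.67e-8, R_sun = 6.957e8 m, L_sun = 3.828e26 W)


R = 79.1 * 6.957e8 m = 5.502987e+10 m. L = 4*pi*R^2*sigma*T^4 = 4*pi*(5.502987e+10)^2 * 5.67e-8 * 21753^4 = 4.831328147e+32 W. L/L_sun = 4.831328147e+32 / 3.828e26 = 1.262e+06

1.262e+06 L_sun


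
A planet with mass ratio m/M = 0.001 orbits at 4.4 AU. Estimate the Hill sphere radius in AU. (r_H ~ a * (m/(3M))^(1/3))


r_H = a * (m/3M)^(1/3) = 4.4 * (0.001/3)^(1/3) = 0.3051

0.3051 AU


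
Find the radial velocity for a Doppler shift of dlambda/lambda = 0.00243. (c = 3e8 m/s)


v = (dlambda/lambda) * c = 0.00243 * 3e8 = 729000.0

729000.0 m/s


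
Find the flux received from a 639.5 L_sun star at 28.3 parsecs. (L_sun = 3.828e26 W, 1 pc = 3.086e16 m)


F = L / (4*pi*d^2) = 2.448e+29 / (4*pi*(8.733e+17)^2) = 2.554e-08

2.554e-08 W/m^2


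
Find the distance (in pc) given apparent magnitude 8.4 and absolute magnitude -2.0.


d = 10^((m - M + 5)/5) = 10^((8.4 - -2.0 + 5)/5) = 1202.2644

1202.2644 pc


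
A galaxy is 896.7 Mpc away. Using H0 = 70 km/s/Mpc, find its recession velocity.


v = H0 * d = 70 * 896.7 = 62769.0

62769.0 km/s


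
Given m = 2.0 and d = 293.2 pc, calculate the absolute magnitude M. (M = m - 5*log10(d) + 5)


M = m - 5*log10(d) + 5 = 2.0 - 5*log10(293.2) + 5 = -5.3358

-5.3358


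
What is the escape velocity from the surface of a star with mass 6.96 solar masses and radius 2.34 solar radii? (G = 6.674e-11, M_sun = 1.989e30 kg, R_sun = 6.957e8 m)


M = 6.96 * 1.989e30 kg = 1.384344e+31 kg; R = 2.34 * 6.957e8 m = 1.627938e+09 m. v_esc = sqrt(2GM/R) = sqrt(2 * 6.674e-11 * 1.384344e+31 / 1.627938e+09) = 1.065e+06

1.065e+06 m/s


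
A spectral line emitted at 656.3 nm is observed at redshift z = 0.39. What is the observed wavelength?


lam_obs = lam_emit * (1 + z) = 656.3 * (1 + 0.39) = 912.257

912.257 nm


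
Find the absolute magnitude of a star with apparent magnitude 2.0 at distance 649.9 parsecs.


M = m - 5*log10(d) + 5 = 2.0 - 5*log10(649.9) + 5 = -7.0642

-7.0642


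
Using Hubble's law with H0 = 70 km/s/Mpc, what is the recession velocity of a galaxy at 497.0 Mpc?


v = H0 * d = 70 * 497.0 = 34790.0

34790.0 km/s


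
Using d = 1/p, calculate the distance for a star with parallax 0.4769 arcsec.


d = 1/p = 1/0.4769 = 2.0969

2.0969 pc


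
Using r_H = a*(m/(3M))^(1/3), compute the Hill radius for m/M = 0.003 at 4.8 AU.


r_H = a * (m/3M)^(1/3) = 4.8 * (0.003/3)^(1/3) = 0.48

0.48 AU


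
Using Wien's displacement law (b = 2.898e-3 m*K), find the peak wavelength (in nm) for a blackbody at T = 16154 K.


lam_max = b / T = 2.898e-3 / 16154 = 1.794e-07 m = 179.3983 nm

179.3983 nm


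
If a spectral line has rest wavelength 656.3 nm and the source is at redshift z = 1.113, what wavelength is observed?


lam_obs = lam_emit * (1 + z) = 656.3 * (1 + 1.113) = 1386.7619

1386.7619 nm


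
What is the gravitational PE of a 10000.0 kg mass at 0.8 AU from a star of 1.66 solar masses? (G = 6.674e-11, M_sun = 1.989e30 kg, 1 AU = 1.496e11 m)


M = 1.66 * 1.989e30 kg = 3.30174e+30 kg; r = 0.8 AU * 1.496e11 m/AU = 1.1968e+11 m. U = -GM*m/r = -(6.674e-11 * 3.30174e+30 * 10000.0) / 1.1968e+11 = -1.841e+13

-1.841e+13 J


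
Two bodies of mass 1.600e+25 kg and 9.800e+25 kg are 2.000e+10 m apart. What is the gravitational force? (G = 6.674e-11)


F = G*m1*m2/r^2 = 6.674e-11 * 1.600e+25 * 9.800e+25 / (2.000e+10)^2 = 6.674e-11 * 1.568e+51 / 4.000e+20 = 2.616e+20

2.616e+20 N


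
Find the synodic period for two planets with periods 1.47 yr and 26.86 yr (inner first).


1/P_syn = |1/P1 - 1/P2| = |1/1.47 - 1/26.86| => P_syn = 1.5551

1.5551 years


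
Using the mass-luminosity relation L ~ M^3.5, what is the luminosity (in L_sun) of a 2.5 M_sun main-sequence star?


L/L_sun = (M/M_sun)^3.5 = 2.5^3.5 = 24.7053

24.7053 L_sun


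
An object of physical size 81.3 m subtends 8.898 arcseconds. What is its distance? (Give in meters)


D = size / theta_rad, theta_rad = 8.898 * pi/(180*3600) = 4.314e-05, D = 1.885e+06

1.885e+06 m


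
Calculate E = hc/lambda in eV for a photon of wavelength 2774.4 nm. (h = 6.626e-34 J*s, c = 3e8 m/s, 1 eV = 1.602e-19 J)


E = hc/lambda = 6.626e-34 * 3e8 / 2.774e-06 = 7.165e-20 J = 0.4472 eV

0.4472 eV


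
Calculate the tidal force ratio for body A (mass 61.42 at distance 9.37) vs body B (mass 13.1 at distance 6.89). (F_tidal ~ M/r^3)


Ratio = (M1/r1^3) / (M2/r2^3) = (61.42/9.37^3) / (13.1/6.89^3) = 1.8641

1.8641


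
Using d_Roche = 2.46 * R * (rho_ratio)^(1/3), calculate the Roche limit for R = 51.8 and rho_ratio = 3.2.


d_Roche = 2.46 * 51.8 * 3.2^(1/3) = 187.7795

187.7795


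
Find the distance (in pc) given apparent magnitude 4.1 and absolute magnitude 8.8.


d = 10^((m - M + 5)/5) = 10^((4.1 - 8.8 + 5)/5) = 1.1482

1.1482 pc


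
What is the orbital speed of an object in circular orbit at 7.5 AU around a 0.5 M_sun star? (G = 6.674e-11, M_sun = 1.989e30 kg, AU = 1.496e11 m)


v = sqrt(GM/r) = sqrt(6.674e-11 * 9.945e+29 / 1.122e+12) = 7691.2879

7691.2879 m/s


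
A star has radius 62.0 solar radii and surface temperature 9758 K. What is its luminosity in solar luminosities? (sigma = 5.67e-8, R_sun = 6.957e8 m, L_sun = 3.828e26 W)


R = 62.0 * 6.957e8 m = 4.31334e+10 m. L = 4*pi*R^2*sigma*T^4 = 4*pi*(4.31334e+10)^2 * 5.67e-8 * 9758^4 = 1.201886795e+31 W. L/L_sun = 1.201886795e+31 / 3.828e26 = 31397.2517

31397.2517 L_sun


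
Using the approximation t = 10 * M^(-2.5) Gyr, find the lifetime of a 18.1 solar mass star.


t = 10 * M^(-2.5) = 10 * 18.1^(-2.5) = 0.0072

0.0072 Gyr


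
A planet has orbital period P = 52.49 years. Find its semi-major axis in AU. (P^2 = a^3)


a = P^(2/3) = 52.49^(2/3) = 14.019

14.019 AU


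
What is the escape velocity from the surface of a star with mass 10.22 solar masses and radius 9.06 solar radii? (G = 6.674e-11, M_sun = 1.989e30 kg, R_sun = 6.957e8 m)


M = 10.22 * 1.989e30 kg = 2.032758e+31 kg; R = 9.06 * 6.957e8 m = 6.303042e+09 m. v_esc = sqrt(2GM/R) = sqrt(2 * 6.674e-11 * 2.032758e+31 / 6.303042e+09) = 656108.7625

656108.7625 m/s


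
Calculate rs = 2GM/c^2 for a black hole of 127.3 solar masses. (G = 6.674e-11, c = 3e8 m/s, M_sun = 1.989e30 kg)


M = 127.3 * 1.989e30 kg = 2.531997e+32 kg. rs = 2GM/c^2 = 2 * 6.674e-11 * 2.531997e+32 / (3e8)^2 = 375523.2884

375523.2884 m


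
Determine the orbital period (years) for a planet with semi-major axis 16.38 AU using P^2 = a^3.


P = a^(3/2) = 16.38^1.5 = 66.2935

66.2935 years


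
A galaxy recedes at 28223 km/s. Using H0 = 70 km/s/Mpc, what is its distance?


d = v / H0 = 28223 / 70 = 403.1857

403.1857 Mpc


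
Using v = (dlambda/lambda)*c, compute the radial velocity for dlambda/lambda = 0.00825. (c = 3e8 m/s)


v = (dlambda/lambda) * c = 0.00825 * 3e8 = 2.475e+06

2.475e+06 m/s


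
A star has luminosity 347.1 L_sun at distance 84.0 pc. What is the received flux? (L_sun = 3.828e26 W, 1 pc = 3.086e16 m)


F = L / (4*pi*d^2) = 1.329e+29 / (4*pi*(2.592e+18)^2) = 1.573e-09

1.573e-09 W/m^2


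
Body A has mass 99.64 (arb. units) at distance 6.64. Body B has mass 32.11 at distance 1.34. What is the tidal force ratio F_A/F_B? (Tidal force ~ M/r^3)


Ratio = (M1/r1^3) / (M2/r2^3) = (99.64/6.64^3) / (32.11/1.34^3) = 0.0255

0.0255


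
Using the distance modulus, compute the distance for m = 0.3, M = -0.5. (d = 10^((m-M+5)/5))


d = 10^((m - M + 5)/5) = 10^((0.3 - -0.5 + 5)/5) = 14.4544

14.4544 pc


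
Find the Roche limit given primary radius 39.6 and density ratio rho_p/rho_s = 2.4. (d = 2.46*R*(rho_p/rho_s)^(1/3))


d_Roche = 2.46 * 39.6 * 2.4^(1/3) = 130.427

130.427


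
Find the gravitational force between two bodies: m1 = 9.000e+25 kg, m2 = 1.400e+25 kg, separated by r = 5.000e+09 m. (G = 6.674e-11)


F = G*m1*m2/r^2 = 6.674e-11 * 9.000e+25 * 1.400e+25 / (5.000e+09)^2 = 6.674e-11 * 1.260e+51 / 2.500e+19 = 3.364e+21

3.364e+21 N


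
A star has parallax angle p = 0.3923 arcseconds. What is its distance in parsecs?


d = 1/p = 1/0.3923 = 2.5491

2.5491 pc


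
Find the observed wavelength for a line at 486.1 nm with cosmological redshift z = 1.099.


lam_obs = lam_emit * (1 + z) = 486.1 * (1 + 1.099) = 1020.3239

1020.3239 nm


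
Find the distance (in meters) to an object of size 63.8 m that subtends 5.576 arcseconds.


D = size / theta_rad, theta_rad = 5.576 * pi/(180*3600) = 2.703e-05, D = 2.360e+06

2.360e+06 m


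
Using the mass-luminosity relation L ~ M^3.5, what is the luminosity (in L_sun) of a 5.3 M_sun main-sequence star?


L/L_sun = (M/M_sun)^3.5 = 5.3^3.5 = 342.7406

342.7406 L_sun


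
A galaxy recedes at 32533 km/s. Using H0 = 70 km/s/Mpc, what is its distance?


d = v / H0 = 32533 / 70 = 464.7571

464.7571 Mpc


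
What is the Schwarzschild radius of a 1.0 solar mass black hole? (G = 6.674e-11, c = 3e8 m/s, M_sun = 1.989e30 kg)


M = 1.0 * 1.989e30 kg = 1.989e+30 kg. rs = 2GM/c^2 = 2 * 6.674e-11 * 1.989e+30 / (3e8)^2 = 2949.908

2949.908 m


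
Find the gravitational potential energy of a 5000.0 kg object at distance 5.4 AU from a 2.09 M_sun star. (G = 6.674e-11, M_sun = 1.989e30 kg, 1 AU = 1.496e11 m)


M = 2.09 * 1.989e30 kg = 4.15701e+30 kg; r = 5.4 AU * 1.496e11 m/AU = 8.0784e+11 m. U = -GM*m/r = -(6.674e-11 * 4.15701e+30 * 5000.0) / 8.0784e+11 = -1.717e+12

-1.717e+12 J


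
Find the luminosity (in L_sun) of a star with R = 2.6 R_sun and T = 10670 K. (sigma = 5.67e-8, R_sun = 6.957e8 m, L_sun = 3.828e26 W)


R = 2.6 * 6.957e8 m = 1.80882e+09 m. L = 4*pi*R^2*sigma*T^4 = 4*pi*(1.80882e+09)^2 * 5.67e-8 * 10670^4 = 3.021630136e+28 W. L/L_sun = 3.021630136e+28 / 3.828e26 = 78.935

78.935 L_sun


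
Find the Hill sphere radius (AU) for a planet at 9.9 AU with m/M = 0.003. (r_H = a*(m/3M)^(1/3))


r_H = a * (m/3M)^(1/3) = 9.9 * (0.003/3)^(1/3) = 0.99

0.99 AU


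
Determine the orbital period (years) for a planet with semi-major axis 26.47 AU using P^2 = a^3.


P = a^(3/2) = 26.47^1.5 = 136.1855

136.1855 years


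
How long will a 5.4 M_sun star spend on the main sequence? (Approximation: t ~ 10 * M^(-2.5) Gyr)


t = 10 * M^(-2.5) = 10 * 5.4^(-2.5) = 0.1476

0.1476 Gyr


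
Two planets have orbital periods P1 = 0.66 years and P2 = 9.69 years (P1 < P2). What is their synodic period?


1/P_syn = |1/P1 - 1/P2| = |1/0.66 - 1/9.69| => P_syn = 0.7082

0.7082 years


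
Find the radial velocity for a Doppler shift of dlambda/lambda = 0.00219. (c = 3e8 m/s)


v = (dlambda/lambda) * c = 0.00219 * 3e8 = 657000.0

657000.0 m/s


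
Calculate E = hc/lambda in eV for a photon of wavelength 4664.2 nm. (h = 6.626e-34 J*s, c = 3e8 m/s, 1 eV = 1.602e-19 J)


E = hc/lambda = 6.626e-34 * 3e8 / 4.664e-06 = 4.262e-20 J = 0.266 eV

0.266 eV


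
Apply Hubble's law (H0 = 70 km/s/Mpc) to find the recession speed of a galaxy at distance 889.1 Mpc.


v = H0 * d = 70 * 889.1 = 62237.0

62237.0 km/s


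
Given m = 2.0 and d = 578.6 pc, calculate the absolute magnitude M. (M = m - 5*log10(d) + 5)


M = m - 5*log10(d) + 5 = 2.0 - 5*log10(578.6) + 5 = -6.8119

-6.8119


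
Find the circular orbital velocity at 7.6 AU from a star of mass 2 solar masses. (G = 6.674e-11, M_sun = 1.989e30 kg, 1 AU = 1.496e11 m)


v = sqrt(GM/r) = sqrt(6.674e-11 * 3.978e+30 / 1.137e+12) = 15281.0395

15281.0395 m/s


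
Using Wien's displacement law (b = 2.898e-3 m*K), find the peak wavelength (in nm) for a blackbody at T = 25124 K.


lam_max = b / T = 2.898e-3 / 25124 = 1.153e-07 m = 115.3479 nm

115.3479 nm


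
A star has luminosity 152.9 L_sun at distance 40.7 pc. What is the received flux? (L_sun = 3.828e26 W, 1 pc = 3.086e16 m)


F = L / (4*pi*d^2) = 5.853e+28 / (4*pi*(1.256e+18)^2) = 2.952e-09

2.952e-09 W/m^2


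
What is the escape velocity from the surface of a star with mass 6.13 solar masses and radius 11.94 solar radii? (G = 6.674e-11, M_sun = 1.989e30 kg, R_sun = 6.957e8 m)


M = 6.13 * 1.989e30 kg = 1.219257e+31 kg; R = 11.94 * 6.957e8 m = 8.306658e+09 m. v_esc = sqrt(2GM/R) = sqrt(2 * 6.674e-11 * 1.219257e+31 / 8.306658e+09) = 442631.7501

442631.7501 m/s


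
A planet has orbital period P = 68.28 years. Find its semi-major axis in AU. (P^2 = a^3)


a = P^(2/3) = 68.28^(2/3) = 16.7056

16.7056 AU


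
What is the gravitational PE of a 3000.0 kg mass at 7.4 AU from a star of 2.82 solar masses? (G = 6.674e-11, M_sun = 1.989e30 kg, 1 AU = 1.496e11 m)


M = 2.82 * 1.989e30 kg = 5.60898e+30 kg; r = 7.4 AU * 1.496e11 m/AU = 1.10704e+12 m. U = -GM*m/r = -(6.674e-11 * 5.60898e+30 * 3000.0) / 1.10704e+12 = -1.014e+12

-1.014e+12 J


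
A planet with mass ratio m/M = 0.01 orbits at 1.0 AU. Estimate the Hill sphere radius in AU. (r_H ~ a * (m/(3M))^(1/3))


r_H = a * (m/3M)^(1/3) = 1.0 * (0.01/3)^(1/3) = 0.1494

0.1494 AU


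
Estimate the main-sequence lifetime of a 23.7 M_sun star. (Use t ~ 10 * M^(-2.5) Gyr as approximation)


t = 10 * M^(-2.5) = 10 * 23.7^(-2.5) = 0.0037

0.0037 Gyr


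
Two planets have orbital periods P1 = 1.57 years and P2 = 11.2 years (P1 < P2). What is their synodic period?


1/P_syn = |1/P1 - 1/P2| = |1/1.57 - 1/11.2| => P_syn = 1.826

1.826 years


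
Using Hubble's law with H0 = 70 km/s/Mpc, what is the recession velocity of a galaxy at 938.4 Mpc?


v = H0 * d = 70 * 938.4 = 65688.0

65688.0 km/s


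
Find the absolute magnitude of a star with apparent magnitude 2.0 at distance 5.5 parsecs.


M = m - 5*log10(d) + 5 = 2.0 - 5*log10(5.5) + 5 = 3.2982

3.2982


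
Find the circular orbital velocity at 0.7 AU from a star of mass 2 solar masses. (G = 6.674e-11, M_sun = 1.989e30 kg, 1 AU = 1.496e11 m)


v = sqrt(GM/r) = sqrt(6.674e-11 * 3.978e+30 / 1.047e+11) = 50351.2984

50351.2984 m/s


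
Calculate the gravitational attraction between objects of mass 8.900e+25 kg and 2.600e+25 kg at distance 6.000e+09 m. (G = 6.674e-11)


F = G*m1*m2/r^2 = 6.674e-11 * 8.900e+25 * 2.600e+25 / (6.000e+09)^2 = 6.674e-11 * 2.314e+51 / 3.600e+19 = 4.290e+21

4.290e+21 N


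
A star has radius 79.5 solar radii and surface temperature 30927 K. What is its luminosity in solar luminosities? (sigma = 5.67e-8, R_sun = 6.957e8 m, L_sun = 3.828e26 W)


R = 79.5 * 6.957e8 m = 5.530815e+10 m. L = 4*pi*R^2*sigma*T^4 = 4*pi*(5.530815e+10)^2 * 5.67e-8 * 30927^4 = 1.993987192e+33 W. L/L_sun = 1.993987192e+33 / 3.828e26 = 5.209e+06

5.209e+06 L_sun


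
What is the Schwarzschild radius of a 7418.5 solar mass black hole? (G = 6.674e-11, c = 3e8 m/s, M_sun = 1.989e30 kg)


M = 7418.5 * 1.989e30 kg = 1.47553965e+34 kg. rs = 2GM/c^2 = 2 * 6.674e-11 * 1.47553965e+34 / (3e8)^2 = 2.188e+07

2.188e+07 m


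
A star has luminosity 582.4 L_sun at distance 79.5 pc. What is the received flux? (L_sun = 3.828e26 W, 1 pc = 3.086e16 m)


F = L / (4*pi*d^2) = 2.229e+29 / (4*pi*(2.453e+18)^2) = 2.948e-09

2.948e-09 W/m^2


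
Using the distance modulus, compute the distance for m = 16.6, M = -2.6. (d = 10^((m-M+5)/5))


d = 10^((m - M + 5)/5) = 10^((16.6 - -2.6 + 5)/5) = 69183.0971

69183.0971 pc


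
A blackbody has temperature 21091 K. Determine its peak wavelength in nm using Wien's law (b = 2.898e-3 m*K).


lam_max = b / T = 2.898e-3 / 21091 = 1.374e-07 m = 137.4046 nm

137.4046 nm


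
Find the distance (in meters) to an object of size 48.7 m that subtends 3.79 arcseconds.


D = size / theta_rad, theta_rad = 3.79 * pi/(180*3600) = 1.837e-05, D = 2.650e+06

2.650e+06 m


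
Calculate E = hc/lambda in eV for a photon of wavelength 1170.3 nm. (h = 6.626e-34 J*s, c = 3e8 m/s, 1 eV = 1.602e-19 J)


E = hc/lambda = 6.626e-34 * 3e8 / 1.170e-06 = 1.699e-19 J = 1.0603 eV

1.0603 eV


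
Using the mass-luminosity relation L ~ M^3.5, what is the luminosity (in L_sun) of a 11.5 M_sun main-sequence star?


L/L_sun = (M/M_sun)^3.5 = 11.5^3.5 = 5157.5381

5157.5381 L_sun


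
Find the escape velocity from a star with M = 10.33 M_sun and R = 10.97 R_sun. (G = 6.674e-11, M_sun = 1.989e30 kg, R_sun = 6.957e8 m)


M = 10.33 * 1.989e30 kg = 2.054637e+31 kg; R = 10.97 * 6.957e8 m = 7.631829e+09 m. v_esc = sqrt(2GM/R) = sqrt(2 * 6.674e-11 * 2.054637e+31 / 7.631829e+09) = 599461.5549

599461.5549 m/s


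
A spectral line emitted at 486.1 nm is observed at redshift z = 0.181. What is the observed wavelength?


lam_obs = lam_emit * (1 + z) = 486.1 * (1 + 0.181) = 574.0841

574.0841 nm


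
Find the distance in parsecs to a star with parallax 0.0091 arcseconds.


d = 1/p = 1/0.0091 = 109.8901

109.8901 pc


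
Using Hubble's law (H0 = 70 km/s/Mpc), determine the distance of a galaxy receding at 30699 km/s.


d = v / H0 = 30699 / 70 = 438.5571

438.5571 Mpc


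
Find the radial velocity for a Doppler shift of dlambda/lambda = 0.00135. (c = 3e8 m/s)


v = (dlambda/lambda) * c = 0.00135 * 3e8 = 405000.0

405000.0 m/s


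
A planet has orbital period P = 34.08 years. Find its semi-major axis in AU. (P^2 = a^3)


a = P^(2/3) = 34.08^(2/3) = 10.5115

10.5115 AU


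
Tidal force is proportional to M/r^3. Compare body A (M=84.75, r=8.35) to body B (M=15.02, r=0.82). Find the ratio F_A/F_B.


Ratio = (M1/r1^3) / (M2/r2^3) = (84.75/8.35^3) / (15.02/0.82^3) = 0.0053

0.0053


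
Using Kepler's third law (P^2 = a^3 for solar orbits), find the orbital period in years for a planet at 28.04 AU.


P = a^(3/2) = 28.04^1.5 = 148.4797

148.4797 years


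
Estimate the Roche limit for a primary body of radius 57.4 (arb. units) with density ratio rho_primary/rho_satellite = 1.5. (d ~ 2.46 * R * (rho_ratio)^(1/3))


d_Roche = 2.46 * 57.4 * 1.5^(1/3) = 161.6382

161.6382


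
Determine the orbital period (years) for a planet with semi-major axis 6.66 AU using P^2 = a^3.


P = a^(3/2) = 6.66^1.5 = 17.1874

17.1874 years


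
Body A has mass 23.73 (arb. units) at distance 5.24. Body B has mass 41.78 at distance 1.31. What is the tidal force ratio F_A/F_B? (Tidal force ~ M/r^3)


Ratio = (M1/r1^3) / (M2/r2^3) = (23.73/5.24^3) / (41.78/1.31^3) = 0.0089

0.0089


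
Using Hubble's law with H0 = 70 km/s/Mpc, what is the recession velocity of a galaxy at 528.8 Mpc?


v = H0 * d = 70 * 528.8 = 37016.0

37016.0 km/s


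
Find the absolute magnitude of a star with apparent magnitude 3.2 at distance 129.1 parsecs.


M = m - 5*log10(d) + 5 = 3.2 - 5*log10(129.1) + 5 = -2.3546

-2.3546


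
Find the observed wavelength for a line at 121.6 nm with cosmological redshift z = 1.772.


lam_obs = lam_emit * (1 + z) = 121.6 * (1 + 1.772) = 337.0752

337.0752 nm


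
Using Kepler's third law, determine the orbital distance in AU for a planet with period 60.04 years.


a = P^(2/3) = 60.04^(2/3) = 15.333

15.333 AU


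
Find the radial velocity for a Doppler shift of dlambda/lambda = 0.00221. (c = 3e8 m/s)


v = (dlambda/lambda) * c = 0.00221 * 3e8 = 663000.0

663000.0 m/s


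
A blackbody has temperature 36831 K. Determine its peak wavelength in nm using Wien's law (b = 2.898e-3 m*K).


lam_max = b / T = 2.898e-3 / 36831 = 7.868e-08 m = 78.6837 nm

78.6837 nm


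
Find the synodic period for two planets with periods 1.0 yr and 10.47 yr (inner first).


1/P_syn = |1/P1 - 1/P2| = |1/1.0 - 1/10.47| => P_syn = 1.1056

1.1056 years


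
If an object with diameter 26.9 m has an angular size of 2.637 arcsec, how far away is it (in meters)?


D = size / theta_rad, theta_rad = 2.637 * pi/(180*3600) = 1.278e-05, D = 2.104e+06

2.104e+06 m


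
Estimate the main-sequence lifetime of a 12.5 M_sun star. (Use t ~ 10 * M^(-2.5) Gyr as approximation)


t = 10 * M^(-2.5) = 10 * 12.5^(-2.5) = 0.0181

0.0181 Gyr


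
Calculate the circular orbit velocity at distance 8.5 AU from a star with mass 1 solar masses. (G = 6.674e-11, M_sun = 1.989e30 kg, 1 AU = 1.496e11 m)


v = sqrt(GM/r) = sqrt(6.674e-11 * 1.989e+30 / 1.272e+12) = 10217.2785

10217.2785 m/s


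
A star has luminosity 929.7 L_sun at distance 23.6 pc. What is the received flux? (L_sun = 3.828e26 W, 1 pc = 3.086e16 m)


F = L / (4*pi*d^2) = 3.559e+29 / (4*pi*(7.283e+17)^2) = 5.339e-08

5.339e-08 W/m^2


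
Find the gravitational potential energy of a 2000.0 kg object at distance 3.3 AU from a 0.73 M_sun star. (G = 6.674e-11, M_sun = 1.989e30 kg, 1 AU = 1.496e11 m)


M = 0.73 * 1.989e30 kg = 1.45197e+30 kg; r = 3.3 AU * 1.496e11 m/AU = 4.9368e+11 m. U = -GM*m/r = -(6.674e-11 * 1.45197e+30 * 2000.0) / 4.9368e+11 = -3.926e+11

-3.926e+11 J


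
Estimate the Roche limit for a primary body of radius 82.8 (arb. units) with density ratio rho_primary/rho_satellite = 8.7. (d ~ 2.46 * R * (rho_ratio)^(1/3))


d_Roche = 2.46 * 82.8 * 8.7^(1/3) = 418.9272

418.9272


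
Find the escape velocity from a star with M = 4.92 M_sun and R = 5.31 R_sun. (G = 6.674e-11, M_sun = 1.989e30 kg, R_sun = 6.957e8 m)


M = 4.92 * 1.989e30 kg = 9.78588e+30 kg; R = 5.31 * 6.957e8 m = 3.694167e+09 m. v_esc = sqrt(2GM/R) = sqrt(2 * 6.674e-11 * 9.78588e+30 / 3.694167e+09) = 594634.0576

594634.0576 m/s


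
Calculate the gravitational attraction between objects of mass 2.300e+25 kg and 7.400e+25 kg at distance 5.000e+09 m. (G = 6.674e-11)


F = G*m1*m2/r^2 = 6.674e-11 * 2.300e+25 * 7.400e+25 / (5.000e+09)^2 = 6.674e-11 * 1.702e+51 / 2.500e+19 = 4.544e+21

4.544e+21 N
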